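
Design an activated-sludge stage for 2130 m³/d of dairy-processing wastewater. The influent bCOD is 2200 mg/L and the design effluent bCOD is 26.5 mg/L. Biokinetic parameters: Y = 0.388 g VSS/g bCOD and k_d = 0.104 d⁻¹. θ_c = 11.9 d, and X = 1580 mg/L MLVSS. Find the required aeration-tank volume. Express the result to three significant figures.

Steady-state biomass mass balance: V·X·(1 + k_d·θ_c) = Y·Q·(S₀ − S)·θ_c, so V = 0.388 × 2130 × (2200 − 26.5) × 11.9 / [1580 × (1 + 0.104 × 11.9)] = 2.14×10^7 / 3535 = 6046 m³.

V ≈ 6050 m³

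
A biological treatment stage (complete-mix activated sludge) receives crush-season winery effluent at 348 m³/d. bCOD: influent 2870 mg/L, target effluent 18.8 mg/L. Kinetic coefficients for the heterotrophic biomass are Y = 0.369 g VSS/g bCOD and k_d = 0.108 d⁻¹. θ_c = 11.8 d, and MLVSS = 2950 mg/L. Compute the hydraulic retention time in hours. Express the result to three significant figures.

τ ≈ 44.4 h

From the SRT design equation V = Y Q (S₀−S) θ_c / [X (1 + k_d θ_c)] = 0.369 × 348 × (2870 − 18.8) × 11.8 / [2950 × (1 + 0.108 × 11.8)] = 4.32×10^6 / 6709 = 643.9 m³.
HRT = V/Q = 643.9 m³ / 348 m³·d⁻¹ = 1.850 d × 24 = 44.41 h.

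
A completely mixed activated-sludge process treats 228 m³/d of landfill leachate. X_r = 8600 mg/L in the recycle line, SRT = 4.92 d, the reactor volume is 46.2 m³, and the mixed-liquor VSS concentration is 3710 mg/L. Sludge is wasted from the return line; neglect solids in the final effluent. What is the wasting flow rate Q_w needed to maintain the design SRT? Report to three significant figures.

Q_w ≈ 4.05 m³/d

Wasting from the return line (neglecting effluent solids): Q_w = V·X / (θ_c·X_r) = 46.20 × 3710 / (4.92 × 8600) = 4.051 m³/d.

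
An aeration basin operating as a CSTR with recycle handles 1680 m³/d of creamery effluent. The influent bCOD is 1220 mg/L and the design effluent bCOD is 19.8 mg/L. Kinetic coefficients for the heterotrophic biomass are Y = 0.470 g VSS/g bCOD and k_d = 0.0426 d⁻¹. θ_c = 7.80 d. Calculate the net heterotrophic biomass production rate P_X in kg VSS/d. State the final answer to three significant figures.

P_X ≈ 711 kg VSS/d

Correct the yield for decay: Y_obs = Y/(1 + k_d θ_c) = 0.470 / (1 + 0.0426 × 7.80) = 0.470 / 1.332 = 0.3528.
Q·(S₀ − S) = 1680 × (1220 − 19.8) × 10⁻³ = 2016 kg/d removed.
Biomass produced: P_X = Y_obs·Q·ΔS = 0.3528 × 2016 ≈ 711.3 kg VSS/d.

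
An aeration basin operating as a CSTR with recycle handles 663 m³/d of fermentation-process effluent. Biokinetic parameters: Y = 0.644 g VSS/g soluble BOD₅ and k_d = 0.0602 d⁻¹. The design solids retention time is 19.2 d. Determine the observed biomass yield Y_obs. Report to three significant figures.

Y_obs ≈ 0.299 g VSS/g soluble BOD₅

Observed yield with endogenous decay: Y_obs = Y / (1 + k_d·θ_c) = 0.644 / (1 + 0.0602 × 19.2) = 0.644 / 2.156 = 0.2987 g VSS/g soluble BOD₅.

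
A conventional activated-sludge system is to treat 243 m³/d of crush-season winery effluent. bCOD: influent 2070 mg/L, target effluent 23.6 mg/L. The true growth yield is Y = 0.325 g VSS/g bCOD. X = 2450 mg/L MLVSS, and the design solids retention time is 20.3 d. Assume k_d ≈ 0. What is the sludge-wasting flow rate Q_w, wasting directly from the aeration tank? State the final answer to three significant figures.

Q_w ≈ 66.0 m³/d

Biomass mass balance (decay neglected): V·X = Y·Q·(S₀ − S)·θ_c, so V = 0.325 × 243 × (2070 − 23.6) × 20.3 / 2450 = 1339 m³.
Wasting from the aeration tank: Q_w = V / θ_c = 1339 / 20.3 = 65.97 m³/d.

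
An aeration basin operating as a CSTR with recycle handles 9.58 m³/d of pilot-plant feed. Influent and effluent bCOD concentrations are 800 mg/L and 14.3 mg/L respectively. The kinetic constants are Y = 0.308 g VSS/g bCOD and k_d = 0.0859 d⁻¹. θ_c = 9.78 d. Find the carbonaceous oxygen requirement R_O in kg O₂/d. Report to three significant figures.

R_O ≈ 5.74 kg O₂/d

Correct the yield for decay: Y_obs = Y/(1 + k_d θ_c) = 0.308 / (1 + 0.0859 × 9.78) = 0.308 / 1.840 = 0.1674.
Mass of bCOD removed per day: Q(S₀ − S) = 9.58 × 785.7 g/m³ = 7.527 kg/d.
Net sludge production P_X = 0.1674 × 7.527 = 1.260 kg VSS/d.
Carbonaceous O₂ demand = substrate oxidised − cell-mass equivalent = 7.527 − 1.42 × 1.260 = 5.738 kg O₂/d.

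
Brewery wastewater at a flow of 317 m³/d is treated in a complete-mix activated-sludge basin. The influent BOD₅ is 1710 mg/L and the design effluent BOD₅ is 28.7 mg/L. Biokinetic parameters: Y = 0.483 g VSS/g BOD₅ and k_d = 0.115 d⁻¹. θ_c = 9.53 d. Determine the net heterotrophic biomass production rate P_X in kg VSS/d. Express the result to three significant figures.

Y_obs = Y / (1 + k_d θ_c) = 0.483 / (1 + 0.115 × 9.53) = 0.483 / 2.096 = 0.2304.
Q·(S₀ − S) = 317 × (1710 − 28.7) × 10⁻³ = 533.0 kg/d removed.
So the net sludge growth is P_X = 0.2304 × 533.0 = 122.8 kg VSS/d.

P_X ≈ 123 kg VSS/d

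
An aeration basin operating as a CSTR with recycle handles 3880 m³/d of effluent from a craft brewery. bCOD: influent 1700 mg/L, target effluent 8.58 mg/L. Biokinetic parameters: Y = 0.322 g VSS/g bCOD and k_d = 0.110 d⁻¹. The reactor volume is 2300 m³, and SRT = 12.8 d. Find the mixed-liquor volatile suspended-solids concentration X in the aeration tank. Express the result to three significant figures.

Solving the biomass balance for X: X = Y Q (S₀−S) θ_c / [V (1+k_d θ_c)] = 0.322 × 3880 × (1700 − 8.58) × 12.8 / [2300 × (1 + 0.110 × 12.8)] = 4884 mg/L.

X ≈ 4880 mg/L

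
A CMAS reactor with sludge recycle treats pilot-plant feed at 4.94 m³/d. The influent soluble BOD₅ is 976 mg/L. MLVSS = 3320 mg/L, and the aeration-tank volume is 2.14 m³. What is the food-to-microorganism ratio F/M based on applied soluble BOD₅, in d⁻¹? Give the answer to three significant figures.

F/M ≈ 0.679 d⁻¹

F/M = Q·S₀ / (V·X) = 4.94 × 976 / (2.140 × 3320) = 0.6786 g soluble BOD₅·(g VSS·d)⁻¹.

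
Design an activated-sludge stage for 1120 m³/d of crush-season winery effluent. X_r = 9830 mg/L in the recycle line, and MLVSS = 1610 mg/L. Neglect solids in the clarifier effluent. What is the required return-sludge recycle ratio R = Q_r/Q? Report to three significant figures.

R ≈ 0.196

Mass balance around the secondary clarifier (neglecting effluent solids): R = X / (X_r − X) = 1610 / (9830 − 1610) = 0.1959.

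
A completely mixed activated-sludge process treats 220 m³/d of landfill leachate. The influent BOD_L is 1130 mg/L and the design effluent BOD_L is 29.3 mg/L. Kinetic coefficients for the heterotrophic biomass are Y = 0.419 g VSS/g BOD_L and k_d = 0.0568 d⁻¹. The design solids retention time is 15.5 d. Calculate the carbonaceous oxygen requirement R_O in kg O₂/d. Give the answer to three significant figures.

R_O ≈ 166 kg O₂/d

The observed yield is Y_obs = Y/(1 + k_d·θ_c) = 0.419 / (1 + 0.0568 × 15.5) = 0.419 / 1.880 = 0.2228 g VSS per g BOD_L removed.
ΔS = 1130 − 29.3 = 1101 mg/L, so the substrate removal rate is 220 × 1101/1000 = 242.2 kg BOD_L/d.
Net sludge production P_X = 0.2228 × 242.2 = 53.96 kg VSS/d.
Carbonaceous O₂ demand = substrate oxidised − cell-mass equivalent = 242.2 − 1.42 × 53.96 = 165.5 kg O₂/d.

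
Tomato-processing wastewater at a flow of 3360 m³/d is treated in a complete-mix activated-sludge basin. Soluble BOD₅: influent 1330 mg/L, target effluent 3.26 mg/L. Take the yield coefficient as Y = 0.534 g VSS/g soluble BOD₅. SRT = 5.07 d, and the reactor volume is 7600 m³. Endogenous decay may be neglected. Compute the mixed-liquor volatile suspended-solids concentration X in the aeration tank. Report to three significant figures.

X = Y·Q·ΔS·θ_c / V = 0.534 × 3360 × (1330 − 3.26) × 5.07 / 7600 = 1588 mg/L.

X ≈ 1590 mg/L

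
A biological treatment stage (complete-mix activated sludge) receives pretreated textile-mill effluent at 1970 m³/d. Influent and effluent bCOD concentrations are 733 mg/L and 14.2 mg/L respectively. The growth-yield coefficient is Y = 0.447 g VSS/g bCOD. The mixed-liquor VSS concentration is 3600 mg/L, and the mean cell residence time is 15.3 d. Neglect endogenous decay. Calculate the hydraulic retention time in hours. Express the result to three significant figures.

V·X = Y·Q·ΔS·θ_c gives V = 0.447 × 1970 × (733 − 14.2) × 15.3 / 3600 = 2690 m³.
HRT = V/Q = 2690 m³ / 1970 m³·d⁻¹ = 1.366 d × 24 = 32.77 h.

τ ≈ 32.8 h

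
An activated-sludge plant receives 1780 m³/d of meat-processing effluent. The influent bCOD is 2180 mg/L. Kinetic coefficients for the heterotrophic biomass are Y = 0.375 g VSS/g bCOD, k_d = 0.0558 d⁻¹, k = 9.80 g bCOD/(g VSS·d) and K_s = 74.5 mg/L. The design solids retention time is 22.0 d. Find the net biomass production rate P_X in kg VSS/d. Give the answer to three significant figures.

P_X ≈ 653 kg VSS/d

Effluent substrate depends only on kinetics and SRT: S = K_s(1 + k_d θ_c) / [θ_c(Yk − k_d) − 1] = 74.5 × (1 + 0.0558 × 22.0) / [22.0 × (0.375 × 9.80 − 0.0558) − 1] = 166.0 / 78.62 = 2.111 mg/L.
Y_obs = Y / (1 + k_d θ_c) = 0.375 / (1 + 0.0558 × 22.0) = 0.375 / 2.228 = 0.1683.
Substrate removed = Q·(S₀ − S) = 1780 m³/d × (2180 − 2.11) g/m³ = 3.88×10^6 g/d = 3877 kg/d.
P_X = Y_obs · Q(S₀ − S) = 0.1683 × 3877 = 652.6 kg VSS/d.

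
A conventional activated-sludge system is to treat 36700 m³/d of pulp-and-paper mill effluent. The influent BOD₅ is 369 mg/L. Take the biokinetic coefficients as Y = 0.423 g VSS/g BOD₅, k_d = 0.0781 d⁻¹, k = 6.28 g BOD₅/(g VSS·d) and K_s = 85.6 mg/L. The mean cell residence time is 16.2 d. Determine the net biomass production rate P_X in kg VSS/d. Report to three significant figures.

P_X ≈ 2500 kg VSS/d

Effluent substrate depends only on kinetics and SRT: S = K_s(1 + k_d θ_c) / [θ_c(Yk − k_d) − 1] = 85.6 × (1 + 0.0781 × 16.2) / [16.2 × (0.423 × 6.28 − 0.0781) − 1] = 193.9 / 40.77 = 4.756 mg/L.
Y_obs = Y / (1 + k_d θ_c) = 0.423 / (1 + 0.0781 × 16.2) = 0.423 / 2.265 = 0.1867.
Q·(S₀ − S) = 36700 × (369 − 4.76) × 10⁻³ = 13368 kg/d removed.
P_X = Y_obs · Q(S₀ − S) = 0.1867 × 13368 = 2496 kg VSS/d.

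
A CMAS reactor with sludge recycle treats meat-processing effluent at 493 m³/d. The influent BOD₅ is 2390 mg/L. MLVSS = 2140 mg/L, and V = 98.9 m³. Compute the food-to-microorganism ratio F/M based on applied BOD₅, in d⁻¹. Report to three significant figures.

F/M ≈ 5.57 d⁻¹

Food-to-microorganism ratio F/M = Q S₀ / (V X) = 493 × 2390 / (98.90 × 2140) = 5.567 d⁻¹.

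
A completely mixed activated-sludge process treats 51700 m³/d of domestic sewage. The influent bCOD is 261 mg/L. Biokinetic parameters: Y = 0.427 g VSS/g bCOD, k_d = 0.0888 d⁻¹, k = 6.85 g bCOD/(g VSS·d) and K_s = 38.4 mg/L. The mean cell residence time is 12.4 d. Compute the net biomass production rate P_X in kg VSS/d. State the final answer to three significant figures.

Effluent substrate depends only on kinetics and SRT: S = K_s(1 + k_d θ_c) / [θ_c(Yk − k_d) − 1] = 38.4 × (1 + 0.0888 × 12.4) / [12.4 × (0.427 × 6.85 − 0.0888) − 1] = 80.68 / 34.17 = 2.361 mg/L.
Y_obs = Y / (1 + k_d θ_c) = 0.427 / (1 + 0.0888 × 12.4) = 0.427 / 2.101 = 0.2032.
Substrate removed = Q·(S₀ − S) = 51700 m³/d × (261 − 2.36) g/m³ = 1.34×10^7 g/d = 13372 kg/d.
P_X = Y_obs · Q(S₀ − S) = 0.2032 × 13372 = 2717 kg VSS/d.

P_X ≈ 2720 kg VSS/d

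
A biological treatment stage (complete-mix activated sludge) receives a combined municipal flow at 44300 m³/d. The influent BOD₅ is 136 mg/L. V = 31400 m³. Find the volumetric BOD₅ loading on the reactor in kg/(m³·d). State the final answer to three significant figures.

L_v ≈ 0.192 kg BOD₅/(m³·d)

Applied BOD₅ load per unit volume = Q·S₀/V = (44300 × 136/1000)/31400 = 0.1919 kg BOD₅·m⁻³·d⁻¹.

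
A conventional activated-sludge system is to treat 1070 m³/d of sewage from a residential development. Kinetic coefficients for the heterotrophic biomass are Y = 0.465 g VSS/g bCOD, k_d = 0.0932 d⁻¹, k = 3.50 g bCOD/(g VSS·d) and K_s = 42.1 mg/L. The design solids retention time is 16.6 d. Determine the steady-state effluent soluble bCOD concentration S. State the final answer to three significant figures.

S ≈ 4.38 mg/L

From the Monod/SRT balance for a CMAS, S = K_s·(1+k_d θ_c)/[θ_c·(Y k − k_d) − 1] = 42.1 × (1 + 0.0932 × 16.6) / [16.6 × (0.465 × 3.50 − 0.0932) − 1] = 107.2 / 24.47 = 4.382 mg/L.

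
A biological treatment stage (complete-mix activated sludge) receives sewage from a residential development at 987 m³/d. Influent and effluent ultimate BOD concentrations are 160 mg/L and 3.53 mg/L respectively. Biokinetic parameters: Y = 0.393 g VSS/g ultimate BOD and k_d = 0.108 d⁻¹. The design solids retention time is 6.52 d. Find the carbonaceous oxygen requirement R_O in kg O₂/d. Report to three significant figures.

R_O ≈ 104 kg O₂/d

The observed yield is Y_obs = Y/(1 + k_d·θ_c) = 0.393 / (1 + 0.108 × 6.52) = 0.393 / 1.704 = 0.2306 g VSS per g ultimate BOD removed.
Mass of ultimate BOD removed per day: Q(S₀ − S) = 987 × 156.5 g/m³ = 154.4 kg/d.
P_X = Y_obs·Q·(S₀ − S) = 0.2306 × 154.4 = 35.61 kg VSS/d.
R_O = Q·(S₀ − S) − 1.42·P_X = 154.4 − 1.42 × 35.61 = 103.9 kg O₂/d.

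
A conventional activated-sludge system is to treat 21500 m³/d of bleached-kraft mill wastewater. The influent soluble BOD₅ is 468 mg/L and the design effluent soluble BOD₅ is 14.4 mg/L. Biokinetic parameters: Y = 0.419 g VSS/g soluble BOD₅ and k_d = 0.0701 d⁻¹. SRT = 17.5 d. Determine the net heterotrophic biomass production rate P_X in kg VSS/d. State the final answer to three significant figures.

P_X ≈ 1840 kg VSS/d

Correct the yield for decay: Y_obs = Y/(1 + k_d θ_c) = 0.419 / (1 + 0.0701 × 17.5) = 0.419 / 2.227 = 0.1882.
Substrate removed = Q·(S₀ − S) = 21500 m³/d × (468 − 14.4) g/m³ = 9.75×10^6 g/d = 9752 kg/d.
So the net sludge growth is P_X = 0.1882 × 9752 = 1835 kg VSS/d.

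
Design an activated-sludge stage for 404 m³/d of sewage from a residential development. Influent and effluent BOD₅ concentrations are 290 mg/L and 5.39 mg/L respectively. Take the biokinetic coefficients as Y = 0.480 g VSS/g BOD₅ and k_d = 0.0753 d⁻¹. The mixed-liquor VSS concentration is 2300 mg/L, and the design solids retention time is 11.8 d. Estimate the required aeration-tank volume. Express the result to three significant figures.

Steady-state biomass mass balance: V·X·(1 + k_d·θ_c) = Y·Q·(S₀ − S)·θ_c, so V = 0.480 × 404 × (290 − 5.39) × 11.8 / [2300 × (1 + 0.0753 × 11.8)] = 6.51×10^5 / 4344 = 149.9 m³.

V ≈ 150 m³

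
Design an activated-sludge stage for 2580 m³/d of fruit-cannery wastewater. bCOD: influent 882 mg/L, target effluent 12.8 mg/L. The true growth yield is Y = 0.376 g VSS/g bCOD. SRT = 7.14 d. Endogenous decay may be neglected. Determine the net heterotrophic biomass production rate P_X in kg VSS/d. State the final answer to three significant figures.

P_X ≈ 843 kg VSS/d

With endogenous decay neglected, the observed yield equals the true yield: Y_obs = Y = 0.376 g VSS/g bCOD.
Q·(S₀ − S) = 2580 × (882 − 12.8) × 10⁻³ = 2243 kg/d removed.
So the net sludge growth is P_X = 0.3760 × 2243 = 843.2 kg VSS/d.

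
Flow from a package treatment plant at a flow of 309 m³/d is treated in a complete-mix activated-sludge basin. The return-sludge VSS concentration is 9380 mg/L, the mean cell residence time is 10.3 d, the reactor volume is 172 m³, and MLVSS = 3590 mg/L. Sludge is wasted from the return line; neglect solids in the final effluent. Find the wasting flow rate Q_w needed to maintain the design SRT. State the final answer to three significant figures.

Q_w ≈ 6.39 m³/d

θ_c = V·X/(Q_w·X_r) when wasting from the recycle, so Q_w = V·X/(θ_c·X_r) = 172.0 × 3590 / (10.3 × 9380) = 6.391 m³/d.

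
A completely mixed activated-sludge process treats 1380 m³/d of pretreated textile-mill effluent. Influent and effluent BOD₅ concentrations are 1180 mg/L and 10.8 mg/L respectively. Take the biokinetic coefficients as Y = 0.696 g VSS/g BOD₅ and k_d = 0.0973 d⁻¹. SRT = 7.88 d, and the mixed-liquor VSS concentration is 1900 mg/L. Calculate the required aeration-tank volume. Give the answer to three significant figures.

Steady-state biomass mass balance: V·X·(1 + k_d·θ_c) = Y·Q·(S₀ − S)·θ_c, so V = 0.696 × 1380 × (1180 − 10.8) × 7.88 / [1900 × (1 + 0.0973 × 7.88)] = 8.85×10^6 / 3357 = 2636 m³.

V ≈ 2640 m³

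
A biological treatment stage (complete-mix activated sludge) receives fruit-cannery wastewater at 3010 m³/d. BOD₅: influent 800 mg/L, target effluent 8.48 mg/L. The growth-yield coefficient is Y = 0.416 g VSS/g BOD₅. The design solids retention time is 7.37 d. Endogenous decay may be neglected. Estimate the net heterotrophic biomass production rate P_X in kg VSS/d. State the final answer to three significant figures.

P_X ≈ 991 kg VSS/d

With endogenous decay neglected, the observed yield equals the true yield: Y_obs = Y = 0.416 g VSS/g BOD₅.
ΔS = 800 − 8.48 = 791.5 mg/L, so the substrate removal rate is 3010 × 791.5/1000 = 2382 kg BOD₅/d.
So the net sludge growth is P_X = 0.4160 × 2382 = 991.1 kg VSS/d.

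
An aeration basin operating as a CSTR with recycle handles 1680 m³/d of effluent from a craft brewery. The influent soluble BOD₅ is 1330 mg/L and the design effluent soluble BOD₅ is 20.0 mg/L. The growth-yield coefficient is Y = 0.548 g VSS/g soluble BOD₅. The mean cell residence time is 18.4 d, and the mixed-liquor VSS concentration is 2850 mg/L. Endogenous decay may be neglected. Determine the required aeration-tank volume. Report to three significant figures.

V ≈ 7790 m³

V·X = Y·Q·ΔS·θ_c gives V = 0.548 × 1680 × (1330 − 20.0) × 18.4 / 2850 = 7786 m³.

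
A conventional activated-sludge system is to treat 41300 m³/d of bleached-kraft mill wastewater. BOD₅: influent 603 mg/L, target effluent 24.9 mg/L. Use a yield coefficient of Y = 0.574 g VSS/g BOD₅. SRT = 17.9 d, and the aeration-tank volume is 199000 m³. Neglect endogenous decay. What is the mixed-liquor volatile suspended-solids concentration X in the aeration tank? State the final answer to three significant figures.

Without decay, X = Y Q (S₀−S) θ_c / V = 0.574 × 41300 × (603 − 24.9) × 17.9 / 199000 = 1233 mg/L.

X ≈ 1230 mg/L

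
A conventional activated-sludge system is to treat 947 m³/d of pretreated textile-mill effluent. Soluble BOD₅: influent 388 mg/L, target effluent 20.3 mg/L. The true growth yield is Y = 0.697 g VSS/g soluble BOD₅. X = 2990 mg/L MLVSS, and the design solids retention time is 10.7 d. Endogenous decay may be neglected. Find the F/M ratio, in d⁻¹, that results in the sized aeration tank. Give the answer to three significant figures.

Biomass mass balance (decay neglected): V·X = Y·Q·(S₀ − S)·θ_c, so V = 0.697 × 947 × (388 − 20.3) × 10.7 / 2990 = 868.5 m³.
F/M = Q·S₀ / (V·X) = 947 × 388 / (868.5 × 2990) = 0.1415 g soluble BOD₅·(g VSS·d)⁻¹.

F/M ≈ 0.141 d⁻¹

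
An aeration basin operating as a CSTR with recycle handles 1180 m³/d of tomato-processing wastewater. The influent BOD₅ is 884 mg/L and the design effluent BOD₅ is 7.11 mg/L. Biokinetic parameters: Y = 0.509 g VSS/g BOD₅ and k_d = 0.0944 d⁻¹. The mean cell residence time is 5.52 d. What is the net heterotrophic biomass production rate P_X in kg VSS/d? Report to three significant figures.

Y_obs = Y / (1 + k_d θ_c) = 0.509 / (1 + 0.0944 × 5.52) = 0.509 / 1.521 = 0.3346.
Q·(S₀ − S) = 1180 × (884 − 7.11) × 10⁻³ = 1035 kg/d removed.
Net biomass production P_X = Y_obs × Q·(S₀ − S) = 0.3346 × 1035 = 346.3 kg VSS/d.

P_X ≈ 346 kg VSS/d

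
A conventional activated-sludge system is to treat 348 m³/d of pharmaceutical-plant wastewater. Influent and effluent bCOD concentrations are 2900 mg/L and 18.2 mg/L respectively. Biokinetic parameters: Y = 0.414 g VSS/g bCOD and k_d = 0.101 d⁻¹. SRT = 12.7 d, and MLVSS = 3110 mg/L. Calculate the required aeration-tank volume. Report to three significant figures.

V ≈ 743 m³

From the SRT design equation V = Y Q (S₀−S) θ_c / [X (1 + k_d θ_c)] = 0.414 × 348 × (2900 − 18.2) × 12.7 / [3110 × (1 + 0.101 × 12.7)] = 5.27×10^6 / 7099 = 742.7 m³.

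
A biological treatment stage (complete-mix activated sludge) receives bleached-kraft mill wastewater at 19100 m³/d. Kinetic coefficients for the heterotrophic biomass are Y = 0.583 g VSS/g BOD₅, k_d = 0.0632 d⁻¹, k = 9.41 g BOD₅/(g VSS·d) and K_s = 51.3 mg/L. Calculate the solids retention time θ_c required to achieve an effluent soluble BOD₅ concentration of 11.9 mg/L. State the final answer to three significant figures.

From 1/θ_c = Y·k·S/(K_s + S) − k_d: Y·k·S/(K_s+S) = 0.583 × 9.41 × 11.9 / (51.3 + 11.9) = 1.033 d⁻¹.
Then 1/θ_c = μ − k_d = 1.033 − 0.0632 = 0.9698 d⁻¹, giving θ_c = 1.031 d.

θ_c ≈ 1.03 d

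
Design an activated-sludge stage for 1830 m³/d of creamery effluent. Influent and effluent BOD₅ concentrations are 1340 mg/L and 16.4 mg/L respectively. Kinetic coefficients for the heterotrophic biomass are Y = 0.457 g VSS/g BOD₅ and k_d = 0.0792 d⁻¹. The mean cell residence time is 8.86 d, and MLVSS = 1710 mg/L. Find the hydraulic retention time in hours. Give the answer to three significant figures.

Steady-state biomass mass balance: V·X·(1 + k_d·θ_c) = Y·Q·(S₀ − S)·θ_c, so V = 0.457 × 1830 × (1340 − 16.4) × 8.86 / [1710 × (1 + 0.0792 × 8.86)] = 9.81×10^6 / 2910 = 3370 m³.
HRT = V/Q = 3370 m³ / 1830 m³·d⁻¹ = 1.842 d × 24 = 44.20 h.

τ ≈ 44.2 h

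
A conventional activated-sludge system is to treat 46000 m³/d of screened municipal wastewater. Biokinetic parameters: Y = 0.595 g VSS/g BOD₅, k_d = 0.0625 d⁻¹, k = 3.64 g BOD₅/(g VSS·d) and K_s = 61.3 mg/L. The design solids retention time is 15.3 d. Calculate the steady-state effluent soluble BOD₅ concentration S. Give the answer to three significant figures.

From the Monod/SRT balance for a CMAS, S = K_s·(1+k_d θ_c)/[θ_c·(Y k − k_d) − 1] = 61.3 × (1 + 0.0625 × 15.3) / [15.3 × (0.595 × 3.64 − 0.0625) − 1] = 119.9 / 31.18 = 3.846 mg/L.

S ≈ 3.85 mg/L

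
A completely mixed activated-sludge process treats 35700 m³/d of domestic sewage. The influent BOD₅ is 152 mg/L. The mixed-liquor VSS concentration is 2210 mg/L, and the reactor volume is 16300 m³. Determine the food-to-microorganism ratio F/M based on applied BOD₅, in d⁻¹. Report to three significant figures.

Food-to-microorganism ratio F/M = Q S₀ / (V X) = 35700 × 152 / (16300 × 2210) = 0.1506 d⁻¹.

F/M ≈ 0.151 d⁻¹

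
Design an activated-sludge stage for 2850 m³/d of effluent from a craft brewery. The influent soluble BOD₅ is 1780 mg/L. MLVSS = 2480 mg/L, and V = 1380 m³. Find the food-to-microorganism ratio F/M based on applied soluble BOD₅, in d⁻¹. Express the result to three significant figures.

F/M ≈ 1.48 d⁻¹

Food-to-microorganism ratio F/M = Q S₀ / (V X) = 2850 × 1780 / (1380 × 2480) = 1.482 d⁻¹.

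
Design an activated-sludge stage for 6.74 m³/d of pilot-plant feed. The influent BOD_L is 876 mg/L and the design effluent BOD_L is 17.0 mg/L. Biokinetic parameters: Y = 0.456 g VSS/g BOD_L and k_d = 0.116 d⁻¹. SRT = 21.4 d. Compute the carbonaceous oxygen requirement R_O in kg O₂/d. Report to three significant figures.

The observed yield is Y_obs = Y/(1 + k_d·θ_c) = 0.456 / (1 + 0.116 × 21.4) = 0.456 / 3.482 = 0.1309 g VSS per g BOD_L removed.
Substrate removed = Q·(S₀ − S) = 6.74 m³/d × (876 − 17.0) g/m³ = 5.79×10^3 g/d = 5.790 kg/d.
Biomass synthesised: P_X = Y_obs × 5.790 = 0.7581 kg VSS/d.
R_O = Q·(S₀ − S) − 1.42·P_X = 5.790 − 1.42 × 0.7581 = 4.713 kg O₂/d.

R_O ≈ 4.71 kg O₂/d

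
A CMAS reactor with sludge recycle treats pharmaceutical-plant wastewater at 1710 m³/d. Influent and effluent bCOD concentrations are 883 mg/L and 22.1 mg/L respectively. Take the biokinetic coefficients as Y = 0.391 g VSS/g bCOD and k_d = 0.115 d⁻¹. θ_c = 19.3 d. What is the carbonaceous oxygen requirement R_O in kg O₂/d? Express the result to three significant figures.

Y_obs = Y / (1 + k_d θ_c) = 0.391 / (1 + 0.115 × 19.3) = 0.391 / 3.220 = 0.1214.
Substrate removed = Q·(S₀ − S) = 1710 m³/d × (883 − 22.1) g/m³ = 1.47×10^6 g/d = 1472 kg/d.
P_X = Y_obs·Q·(S₀ − S) = 0.1214 × 1472 = 178.8 kg VSS/d.
R_O = Q·(S₀ − S) − 1.42·P_X = 1472 − 1.42 × 178.8 = 1218 kg O₂/d.

R_O ≈ 1220 kg O₂/d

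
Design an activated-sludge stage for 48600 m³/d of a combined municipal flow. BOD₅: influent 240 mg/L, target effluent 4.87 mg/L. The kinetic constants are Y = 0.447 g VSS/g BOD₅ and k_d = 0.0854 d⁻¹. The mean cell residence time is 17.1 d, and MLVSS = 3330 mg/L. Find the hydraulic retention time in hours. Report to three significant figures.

From the SRT design equation V = Y Q (S₀−S) θ_c / [X (1 + k_d θ_c)] = 0.447 × 48600 × (240 − 4.87) × 17.1 / [3330 × (1 + 0.0854 × 17.1)] = 8.73×10^7 / 8193 = 10661 m³.
τ = V/Q = 10661/48600 = 0.2194 d, or 5.265 h.

τ ≈ 5.26 h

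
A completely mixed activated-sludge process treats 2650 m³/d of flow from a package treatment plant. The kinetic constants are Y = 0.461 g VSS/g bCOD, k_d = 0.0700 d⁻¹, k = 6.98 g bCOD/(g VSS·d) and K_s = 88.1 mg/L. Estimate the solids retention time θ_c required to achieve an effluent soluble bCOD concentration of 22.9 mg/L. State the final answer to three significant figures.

From 1/θ_c = Y·k·S/(K_s + S) − k_d: Y·k·S/(K_s+S) = 0.461 × 6.98 × 22.9 / (88.1 + 22.9) = 0.6638 d⁻¹.
θ_c = 1/(μ − k_d) = 1/(0.6638 − 0.0700) = 1/0.5938 = 1.684 d.

θ_c ≈ 1.68 d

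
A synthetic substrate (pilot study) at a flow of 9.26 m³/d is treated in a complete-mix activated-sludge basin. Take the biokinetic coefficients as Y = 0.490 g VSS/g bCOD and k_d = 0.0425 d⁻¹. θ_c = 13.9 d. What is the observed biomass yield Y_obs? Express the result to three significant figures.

The observed yield is Y_obs = Y/(1 + k_d·θ_c) = 0.490 / (1 + 0.0425 × 13.9) = 0.490 / 1.591 = 0.3080 g VSS per g bCOD removed.

Y_obs ≈ 0.308 g VSS/g bCOD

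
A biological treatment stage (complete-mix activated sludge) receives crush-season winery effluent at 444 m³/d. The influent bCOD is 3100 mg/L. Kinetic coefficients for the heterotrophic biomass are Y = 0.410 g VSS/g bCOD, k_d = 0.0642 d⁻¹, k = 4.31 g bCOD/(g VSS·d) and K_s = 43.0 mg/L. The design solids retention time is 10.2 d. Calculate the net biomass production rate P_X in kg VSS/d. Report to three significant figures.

Effluent substrate depends only on kinetics and SRT: S = K_s(1 + k_d θ_c) / [θ_c(Yk − k_d) − 1] = 43.0 × (1 + 0.0642 × 10.2) / [10.2 × (0.410 × 4.31 − 0.0642) − 1] = 71.16 / 16.37 = 4.347 mg/L.
Correct the yield for decay: Y_obs = Y/(1 + k_d θ_c) = 0.410 / (1 + 0.0642 × 10.2) = 0.410 / 1.655 = 0.2478.
Mass of bCOD removed per day: Q(S₀ − S) = 444 × 3096 g/m³ = 1374 kg/d.
Net biomass production P_X = Y_obs × Q·(S₀ − S) = 0.2478 × 1374 = 340.5 kg VSS/d.

P_X ≈ 341 kg VSS/d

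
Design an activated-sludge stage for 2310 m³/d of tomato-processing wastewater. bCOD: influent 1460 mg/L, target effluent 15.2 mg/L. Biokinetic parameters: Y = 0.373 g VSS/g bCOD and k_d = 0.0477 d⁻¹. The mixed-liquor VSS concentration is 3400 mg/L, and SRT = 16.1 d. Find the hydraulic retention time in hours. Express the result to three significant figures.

Rearranging the biomass balance for a CMAS with decay, V = Y·Q·ΔS·θ_c / [X·(1+k_d θ_c)] = 0.373 × 2310 × (1460 − 15.2) × 16.1 / [3400 × (1 + 0.0477 × 16.1)] = 2×10^7 / 6011 = 3334 m³.
Hydraulic retention time τ = V/Q = 3334 / 2310 = 1.443 d = 34.64 h.

τ ≈ 34.6 h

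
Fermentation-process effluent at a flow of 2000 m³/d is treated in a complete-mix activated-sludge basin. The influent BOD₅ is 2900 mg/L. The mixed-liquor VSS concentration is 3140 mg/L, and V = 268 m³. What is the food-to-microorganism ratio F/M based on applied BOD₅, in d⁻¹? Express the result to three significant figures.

F/M ≈ 6.89 d⁻¹

Food-to-microorganism ratio F/M = Q S₀ / (V X) = 2000 × 2900 / (268.0 × 3140) = 6.892 d⁻¹.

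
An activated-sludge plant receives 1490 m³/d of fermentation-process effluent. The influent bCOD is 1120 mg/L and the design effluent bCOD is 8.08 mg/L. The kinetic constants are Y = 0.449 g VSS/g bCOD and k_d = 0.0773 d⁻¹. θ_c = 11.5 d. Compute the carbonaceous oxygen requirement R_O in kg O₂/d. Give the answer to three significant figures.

R_O ≈ 1100 kg O₂/d

The observed yield is Y_obs = Y/(1 + k_d·θ_c) = 0.449 / (1 + 0.0773 × 11.5) = 0.449 / 1.889 = 0.2377 g VSS per g bCOD removed.
Q·(S₀ − S) = 1490 × (1120 − 8.08) × 10⁻³ = 1657 kg/d removed.
P_X = Y_obs·Q·(S₀ − S) = 0.2377 × 1657 = 393.8 kg VSS/d.
R_O = Q·(S₀ − S) − 1.42·P_X = 1657 − 1.42 × 393.8 = 1098 kg O₂/d.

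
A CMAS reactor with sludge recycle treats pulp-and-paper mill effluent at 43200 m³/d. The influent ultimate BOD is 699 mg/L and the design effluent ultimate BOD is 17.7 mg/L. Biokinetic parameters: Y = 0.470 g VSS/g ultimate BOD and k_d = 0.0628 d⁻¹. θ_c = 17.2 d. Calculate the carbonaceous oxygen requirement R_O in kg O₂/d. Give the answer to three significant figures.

Observed yield with endogenous decay: Y_obs = Y / (1 + k_d·θ_c) = 0.470 / (1 + 0.0628 × 17.2) = 0.470 / 2.080 = 0.2259 g VSS/g ultimate BOD.
ΔS = 699 − 17.7 = 681.3 mg/L, so the substrate removal rate is 43200 × 681.3/1000 = 29432 kg ultimate BOD/d.
P_X = Y_obs·Q·(S₀ − S) = 0.2259 × 29432 = 6650 kg VSS/d.
Carbonaceous O₂ demand = substrate oxidised − cell-mass equivalent = 29432 − 1.42 × 6650 = 19989 kg O₂/d.

R_O ≈ 20000 kg O₂/d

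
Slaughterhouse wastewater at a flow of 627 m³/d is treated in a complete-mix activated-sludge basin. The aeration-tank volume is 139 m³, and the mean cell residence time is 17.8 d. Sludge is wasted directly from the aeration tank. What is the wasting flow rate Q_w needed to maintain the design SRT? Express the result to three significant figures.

With mixed-liquor wasting, θ_c = V/Q_w, so Q_w = V/θ_c = 139.0/17.8 = 7.809 m³/d.

Q_w ≈ 7.81 m³/d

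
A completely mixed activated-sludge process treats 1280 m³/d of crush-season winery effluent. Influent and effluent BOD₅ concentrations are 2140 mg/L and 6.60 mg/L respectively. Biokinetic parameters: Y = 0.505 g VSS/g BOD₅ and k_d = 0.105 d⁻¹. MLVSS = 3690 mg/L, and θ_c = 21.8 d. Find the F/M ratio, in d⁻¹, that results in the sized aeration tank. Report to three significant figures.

F/M ≈ 0.300 d⁻¹

Steady-state biomass mass balance: V·X·(1 + k_d·θ_c) = Y·Q·(S₀ − S)·θ_c, so V = 0.505 × 1280 × (2140 − 6.60) × 21.8 / [3690 × (1 + 0.105 × 21.8)] = 3.01×10^7 / 12136 = 2477 m³.
F/M = Q·S₀ / (V·X) = 1280 × 2140 / (2477 × 3690) = 0.2997 g BOD₅·(g VSS·d)⁻¹.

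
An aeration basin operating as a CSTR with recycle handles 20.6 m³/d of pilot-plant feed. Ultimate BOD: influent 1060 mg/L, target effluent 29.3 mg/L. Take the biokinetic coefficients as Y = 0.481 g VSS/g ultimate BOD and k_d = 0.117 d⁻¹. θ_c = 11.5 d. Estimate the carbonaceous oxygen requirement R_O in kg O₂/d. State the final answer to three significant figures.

The observed yield is Y_obs = Y/(1 + k_d·θ_c) = 0.481 / (1 + 0.117 × 11.5) = 0.481 / 2.346 = 0.2051 g VSS per g ultimate BOD removed.
Mass of ultimate BOD removed per day: Q(S₀ − S) = 20.6 × 1031 g/m³ = 21.23 kg/d.
Biomass synthesised: P_X = Y_obs × 21.23 = 4.354 kg VSS/d.
Carbonaceous O₂ demand = substrate oxidised − cell-mass equivalent = 21.23 − 1.42 × 4.354 = 15.05 kg O₂/d.

R_O ≈ 15.0 kg O₂/d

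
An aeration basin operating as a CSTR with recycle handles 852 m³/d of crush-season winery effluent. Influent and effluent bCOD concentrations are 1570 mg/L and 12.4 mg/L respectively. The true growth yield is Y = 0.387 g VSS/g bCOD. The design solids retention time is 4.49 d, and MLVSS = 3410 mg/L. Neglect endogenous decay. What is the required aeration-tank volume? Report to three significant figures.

V ≈ 676 m³

Biomass mass balance (decay neglected): V·X = Y·Q·(S₀ − S)·θ_c, so V = 0.387 × 852 × (1570 − 12.4) × 4.49 / 3410 = 676.2 m³.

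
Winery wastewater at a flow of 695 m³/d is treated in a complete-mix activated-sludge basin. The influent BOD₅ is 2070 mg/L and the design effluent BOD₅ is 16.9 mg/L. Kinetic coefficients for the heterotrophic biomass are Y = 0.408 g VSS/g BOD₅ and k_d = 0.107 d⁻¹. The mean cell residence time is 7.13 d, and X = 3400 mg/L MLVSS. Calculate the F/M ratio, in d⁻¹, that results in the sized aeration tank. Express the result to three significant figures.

Rearranging the biomass balance for a CMAS with decay, V = Y·Q·ΔS·θ_c / [X·(1+k_d θ_c)] = 0.408 × 695 × (2070 − 16.9) × 7.13 / [3400 × (1 + 0.107 × 7.13)] = 4.15×10^6 / 5994 = 692.5 m³.
F/M = applied load / biomass = Q·S₀/(V·X) = 695 × 2070 / (692.5 × 3400) = 0.6110 d⁻¹.

F/M ≈ 0.611 d⁻¹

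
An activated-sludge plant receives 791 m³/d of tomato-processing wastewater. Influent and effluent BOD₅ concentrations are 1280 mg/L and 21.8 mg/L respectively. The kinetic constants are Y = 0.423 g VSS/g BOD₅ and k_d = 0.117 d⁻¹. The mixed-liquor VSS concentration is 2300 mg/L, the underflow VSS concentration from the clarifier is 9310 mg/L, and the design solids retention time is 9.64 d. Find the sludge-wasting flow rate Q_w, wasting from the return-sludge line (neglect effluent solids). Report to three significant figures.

Q_w ≈ 21.3 m³/d

From the SRT design equation V = Y Q (S₀−S) θ_c / [X (1 + k_d θ_c)] = 0.423 × 791 × (1280 − 21.8) × 9.64 / [2300 × (1 + 0.117 × 9.64)] = 4.06×10^6 / 4894 = 829.2 m³.
Wasting from the return line (neglecting effluent solids): Q_w = V·X / (θ_c·X_r) = 829.2 × 2300 / (9.64 × 9310) = 21.25 m³/d.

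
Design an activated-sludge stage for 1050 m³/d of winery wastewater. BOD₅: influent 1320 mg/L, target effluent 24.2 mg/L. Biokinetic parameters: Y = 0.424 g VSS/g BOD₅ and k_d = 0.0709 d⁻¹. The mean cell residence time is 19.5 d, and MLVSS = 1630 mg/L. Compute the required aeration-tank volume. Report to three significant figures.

V ≈ 2900 m³

Steady-state biomass mass balance: V·X·(1 + k_d·θ_c) = Y·Q·(S₀ − S)·θ_c, so V = 0.424 × 1050 × (1320 − 24.2) × 19.5 / [1630 × (1 + 0.0709 × 19.5)] = 1.12×10^7 / 3884 = 2897 m³.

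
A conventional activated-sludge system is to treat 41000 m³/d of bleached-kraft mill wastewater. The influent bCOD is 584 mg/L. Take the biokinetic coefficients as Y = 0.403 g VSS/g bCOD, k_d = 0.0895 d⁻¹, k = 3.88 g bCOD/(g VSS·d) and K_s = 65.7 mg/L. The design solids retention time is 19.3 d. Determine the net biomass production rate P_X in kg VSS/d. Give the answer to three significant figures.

P_X ≈ 3500 kg VSS/d

From the Monod/SRT balance for a CMAS, S = K_s·(1+k_d θ_c)/[θ_c·(Y k − k_d) − 1] = 65.7 × (1 + 0.0895 × 19.3) / [19.3 × (0.403 × 3.88 − 0.0895) − 1] = 179.2 / 27.45 = 6.528 mg/L.
Correct the yield for decay: Y_obs = Y/(1 + k_d θ_c) = 0.403 / (1 + 0.0895 × 19.3) = 0.403 / 2.727 = 0.1478.
Substrate removed = Q·(S₀ − S) = 41000 m³/d × (584 − 6.53) g/m³ = 2.37×10^7 g/d = 23676 kg/d.
P_X = Y_obs · Q(S₀ − S) = 0.1478 × 23676 = 3498 kg VSS/d.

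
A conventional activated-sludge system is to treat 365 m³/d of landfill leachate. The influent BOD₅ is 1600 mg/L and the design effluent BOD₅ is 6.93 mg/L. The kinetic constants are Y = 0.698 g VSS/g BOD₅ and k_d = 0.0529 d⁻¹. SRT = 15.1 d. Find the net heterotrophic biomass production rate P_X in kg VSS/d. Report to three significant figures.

Correct the yield for decay: Y_obs = Y/(1 + k_d θ_c) = 0.698 / (1 + 0.0529 × 15.1) = 0.698 / 1.799 = 0.3880.
Q·(S₀ − S) = 365 × (1600 − 6.93) × 10⁻³ = 581.5 kg/d removed.
Biomass produced: P_X = Y_obs·Q·ΔS = 0.3880 × 581.5 ≈ 225.6 kg VSS/d.

P_X ≈ 226 kg VSS/d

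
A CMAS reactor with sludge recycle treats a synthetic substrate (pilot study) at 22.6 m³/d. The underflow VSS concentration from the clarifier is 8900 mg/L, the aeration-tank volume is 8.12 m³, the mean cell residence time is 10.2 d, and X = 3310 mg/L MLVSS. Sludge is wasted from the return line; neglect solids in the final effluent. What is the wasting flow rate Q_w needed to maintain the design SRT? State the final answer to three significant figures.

Wasting from the return line (neglecting effluent solids): Q_w = V·X / (θ_c·X_r) = 8.120 × 3310 / (10.2 × 8900) = 0.2961 m³/d.

Q_w ≈ 0.296 m³/d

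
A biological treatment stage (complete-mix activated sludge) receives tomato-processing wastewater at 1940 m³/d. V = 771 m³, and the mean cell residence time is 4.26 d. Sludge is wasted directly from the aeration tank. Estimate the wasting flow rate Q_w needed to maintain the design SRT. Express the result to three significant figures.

Q_w ≈ 181 m³/d

For wasting at MLVSS concentration, Q_w = V/θ_c = 771.0/4.26 = 181.0 m³/d.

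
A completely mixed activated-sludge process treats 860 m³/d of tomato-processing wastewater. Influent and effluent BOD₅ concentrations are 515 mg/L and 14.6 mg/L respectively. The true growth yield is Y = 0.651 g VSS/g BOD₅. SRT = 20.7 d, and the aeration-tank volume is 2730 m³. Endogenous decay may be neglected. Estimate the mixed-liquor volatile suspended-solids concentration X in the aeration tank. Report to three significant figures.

X ≈ 2120 mg/L

From V·X = Y·Q·(S₀ − S)·θ_c (decay neglected): X = 0.651 × 860 × (515 − 14.6) × 20.7 / 2730 = 2124 mg/L.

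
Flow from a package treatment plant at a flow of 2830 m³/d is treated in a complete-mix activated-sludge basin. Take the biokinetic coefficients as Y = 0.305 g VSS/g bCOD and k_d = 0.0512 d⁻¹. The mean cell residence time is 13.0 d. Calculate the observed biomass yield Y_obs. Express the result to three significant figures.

Y_obs ≈ 0.183 g VSS/g bCOD

Correct the yield for decay: Y_obs = Y/(1 + k_d θ_c) = 0.305 / (1 + 0.0512 × 13.0) = 0.305 / 1.666 = 0.1831.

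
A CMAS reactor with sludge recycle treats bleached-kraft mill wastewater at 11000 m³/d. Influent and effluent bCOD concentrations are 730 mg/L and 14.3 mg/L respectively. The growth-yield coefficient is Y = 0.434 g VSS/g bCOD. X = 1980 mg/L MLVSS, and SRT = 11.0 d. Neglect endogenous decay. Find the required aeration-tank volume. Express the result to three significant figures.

V ≈ 19000 m³

With k_d = 0 the design equation reduces to V = Y Q (S₀−S) θ_c / X = 0.434 × 11000 × (730 − 14.3) × 11.0 / 1980 = 18982 m³.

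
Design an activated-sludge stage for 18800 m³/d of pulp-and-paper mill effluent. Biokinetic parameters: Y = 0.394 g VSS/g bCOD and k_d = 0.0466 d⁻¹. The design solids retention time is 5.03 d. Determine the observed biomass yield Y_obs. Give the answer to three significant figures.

Y_obs ≈ 0.319 g VSS/g bCOD

Observed yield with endogenous decay: Y_obs = Y / (1 + k_d·θ_c) = 0.394 / (1 + 0.0466 × 5.03) = 0.394 / 1.234 = 0.3192 g VSS/g bCOD.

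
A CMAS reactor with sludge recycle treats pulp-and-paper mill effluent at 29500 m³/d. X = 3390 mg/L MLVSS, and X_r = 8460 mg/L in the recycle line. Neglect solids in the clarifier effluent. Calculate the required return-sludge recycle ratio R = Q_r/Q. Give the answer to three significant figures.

R ≈ 0.669

R = Q_r/Q = X/(X_r − X) = 3390 / (8460 − 3390) = 0.6686.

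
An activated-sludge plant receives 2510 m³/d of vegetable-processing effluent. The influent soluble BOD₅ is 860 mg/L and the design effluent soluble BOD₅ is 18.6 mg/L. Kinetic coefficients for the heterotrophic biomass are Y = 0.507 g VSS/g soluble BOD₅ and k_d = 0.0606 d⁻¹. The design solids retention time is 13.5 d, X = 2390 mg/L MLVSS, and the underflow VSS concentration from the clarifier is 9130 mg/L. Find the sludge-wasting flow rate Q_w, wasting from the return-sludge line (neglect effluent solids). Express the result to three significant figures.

Q_w ≈ 64.5 m³/d

Rearranging the biomass balance for a CMAS with decay, V = Y·Q·ΔS·θ_c / [X·(1+k_d θ_c)] = 0.507 × 2510 × (860 − 18.6) × 13.5 / [2390 × (1 + 0.0606 × 13.5)] = 1.45×10^7 / 4345 = 3327 m³.
Wasting from the return line (neglecting effluent solids): Q_w = V·X / (θ_c·X_r) = 3327 × 2390 / (13.5 × 9130) = 64.51 m³/d.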